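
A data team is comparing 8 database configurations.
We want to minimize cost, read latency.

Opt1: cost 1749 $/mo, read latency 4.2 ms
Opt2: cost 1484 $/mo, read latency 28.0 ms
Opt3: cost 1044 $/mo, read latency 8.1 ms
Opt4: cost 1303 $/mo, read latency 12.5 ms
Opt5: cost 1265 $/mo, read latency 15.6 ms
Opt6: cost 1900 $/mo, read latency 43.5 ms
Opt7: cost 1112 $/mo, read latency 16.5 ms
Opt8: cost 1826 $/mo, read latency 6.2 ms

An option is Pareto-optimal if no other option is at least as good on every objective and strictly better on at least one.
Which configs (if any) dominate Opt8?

Opt1: cost 1749≤1826, read latency 4.2≤6.2 — dominates Opt8.
Others (Opt2, Opt3, Opt4, Opt5, Opt6, Opt7) are each worse than Opt8 on at least one objective.

Opt1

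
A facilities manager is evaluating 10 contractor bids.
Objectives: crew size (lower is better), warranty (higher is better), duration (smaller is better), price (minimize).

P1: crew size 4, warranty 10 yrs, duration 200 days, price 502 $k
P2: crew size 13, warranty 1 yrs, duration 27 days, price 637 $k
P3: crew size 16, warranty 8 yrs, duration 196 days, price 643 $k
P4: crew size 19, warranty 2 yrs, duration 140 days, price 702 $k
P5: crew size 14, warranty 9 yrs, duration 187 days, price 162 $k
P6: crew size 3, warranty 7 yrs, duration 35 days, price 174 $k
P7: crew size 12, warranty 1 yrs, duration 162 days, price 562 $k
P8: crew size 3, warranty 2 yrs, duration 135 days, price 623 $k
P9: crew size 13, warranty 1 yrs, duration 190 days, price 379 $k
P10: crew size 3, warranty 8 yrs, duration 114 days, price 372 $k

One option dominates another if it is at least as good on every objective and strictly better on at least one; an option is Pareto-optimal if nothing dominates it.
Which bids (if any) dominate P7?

P6, P10

P6: crew size 3≤12, warranty 7≥1, duration 35≤162, price 174≤562 — dominates P7.
P10: crew size 3≤12, warranty 8≥1, duration 114≤162, price 372≤562 — dominates P7.
Others (P1, P2, P3, P4, P5, P8, P9) are each worse than P7 on at least one objective.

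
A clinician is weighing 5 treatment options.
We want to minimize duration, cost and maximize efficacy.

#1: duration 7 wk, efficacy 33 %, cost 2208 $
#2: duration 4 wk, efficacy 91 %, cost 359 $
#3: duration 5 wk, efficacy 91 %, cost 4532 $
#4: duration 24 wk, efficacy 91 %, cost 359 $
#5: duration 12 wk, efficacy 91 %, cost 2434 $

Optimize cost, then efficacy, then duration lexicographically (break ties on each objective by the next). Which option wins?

#2

First minimize cost: best is 359, kept {#2, #4}.
Then maximize efficacy: best is 91, kept {#2, #4}.
Then minimize duration: best is 4, kept {#2}.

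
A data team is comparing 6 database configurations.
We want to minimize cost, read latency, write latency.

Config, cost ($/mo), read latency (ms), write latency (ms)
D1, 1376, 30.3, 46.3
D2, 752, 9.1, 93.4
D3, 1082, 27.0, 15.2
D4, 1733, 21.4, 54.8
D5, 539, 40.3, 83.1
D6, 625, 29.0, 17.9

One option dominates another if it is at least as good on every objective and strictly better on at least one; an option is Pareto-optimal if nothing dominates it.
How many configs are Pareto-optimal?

5

D1: dominated by D3 (cost 1082≤1376, read latency 27.0≤30.3, write latency 15.2≤46.3).
D2: not dominated (best read latency).
D3: not dominated (best write latency).
D4: not dominated.
D5: not dominated (best cost).
D6: not dominated.
Pareto-optimal: D2, D3, D4, D5, D6 → 5.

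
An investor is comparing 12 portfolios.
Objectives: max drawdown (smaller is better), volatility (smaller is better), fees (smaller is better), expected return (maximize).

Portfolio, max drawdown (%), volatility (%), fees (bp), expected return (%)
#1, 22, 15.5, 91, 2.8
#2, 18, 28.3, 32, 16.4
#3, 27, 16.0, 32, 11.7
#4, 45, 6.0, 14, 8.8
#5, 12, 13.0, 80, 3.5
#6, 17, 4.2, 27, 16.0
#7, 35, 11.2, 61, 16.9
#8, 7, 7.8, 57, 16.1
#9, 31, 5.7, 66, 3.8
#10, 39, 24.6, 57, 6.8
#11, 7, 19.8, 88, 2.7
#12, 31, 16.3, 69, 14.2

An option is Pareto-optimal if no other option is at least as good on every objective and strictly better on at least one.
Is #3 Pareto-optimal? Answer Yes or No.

#6 vs #3: max drawdown 17≤27, volatility 4.2≤16.0, fees 27≤32, expected return 16.0≥11.7 — #6 is at least as good on every objective and strictly better on at least one, so #6 dominates #3.

No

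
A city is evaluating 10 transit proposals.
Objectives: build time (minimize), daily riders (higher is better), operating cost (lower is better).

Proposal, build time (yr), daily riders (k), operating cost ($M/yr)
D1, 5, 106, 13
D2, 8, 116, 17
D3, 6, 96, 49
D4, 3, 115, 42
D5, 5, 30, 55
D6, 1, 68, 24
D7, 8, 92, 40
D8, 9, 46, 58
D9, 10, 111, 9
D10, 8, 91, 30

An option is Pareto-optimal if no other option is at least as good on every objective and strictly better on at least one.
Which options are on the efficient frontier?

D1, D2, D4, D6, D9

D1: not dominated.
D2: not dominated (best daily riders).
D3: dominated by D1 (build time 5≤6, daily riders 106≥96, operating cost 13≤49).
D4: not dominated.
D5: dominated by D1 (build time 5≤5, daily riders 106≥30, operating cost 13≤55).
D6: not dominated (best build time).
D7: dominated by D1 (build time 5≤8, daily riders 106≥92, operating cost 13≤40).
D8: dominated by D1 (build time 5≤9, daily riders 106≥46, operating cost 13≤58).
D9: not dominated (best operating cost).
D10: dominated by D1 (build time 5≤8, daily riders 106≥91, operating cost 13≤30).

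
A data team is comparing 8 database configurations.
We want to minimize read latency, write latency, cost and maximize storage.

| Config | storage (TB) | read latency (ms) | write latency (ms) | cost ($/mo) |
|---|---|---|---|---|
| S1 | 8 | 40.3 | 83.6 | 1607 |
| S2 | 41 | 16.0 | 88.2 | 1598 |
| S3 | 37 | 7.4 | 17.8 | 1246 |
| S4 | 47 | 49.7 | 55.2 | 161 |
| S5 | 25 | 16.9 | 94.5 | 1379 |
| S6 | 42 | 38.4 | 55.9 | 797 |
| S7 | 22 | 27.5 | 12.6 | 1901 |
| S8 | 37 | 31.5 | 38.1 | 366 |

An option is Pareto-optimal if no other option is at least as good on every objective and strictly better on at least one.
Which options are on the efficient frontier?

S1: dominated by S3 (storage 37≥8, read latency 7.4≤40.3, write latency 17.8≤83.6, cost 1246≤1607).
S2: not dominated.
S3: not dominated (best read latency).
S4: not dominated (best storage).
S5: dominated by S3 (storage 37≥25, read latency 7.4≤16.9, write latency 17.8≤94.5, cost 1246≤1379).
S6: not dominated.
S7: not dominated (best write latency).
S8: not dominated.

S2, S3, S4, S6, S7, S8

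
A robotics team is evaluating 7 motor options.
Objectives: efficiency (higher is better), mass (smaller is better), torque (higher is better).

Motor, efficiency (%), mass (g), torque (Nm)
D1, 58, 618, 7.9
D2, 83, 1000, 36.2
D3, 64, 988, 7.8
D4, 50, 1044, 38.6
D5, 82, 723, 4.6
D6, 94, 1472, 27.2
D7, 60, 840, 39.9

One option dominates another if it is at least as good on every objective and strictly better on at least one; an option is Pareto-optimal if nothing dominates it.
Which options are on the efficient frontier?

D1, D2, D3, D5, D6, D7

D1: not dominated (best mass).
D2: not dominated.
D3: not dominated.
D4: dominated by D7 (efficiency 60≥50, mass 840≤1044, torque 39.9≥38.6).
D5: not dominated.
D6: not dominated (best efficiency).
D7: not dominated (best torque).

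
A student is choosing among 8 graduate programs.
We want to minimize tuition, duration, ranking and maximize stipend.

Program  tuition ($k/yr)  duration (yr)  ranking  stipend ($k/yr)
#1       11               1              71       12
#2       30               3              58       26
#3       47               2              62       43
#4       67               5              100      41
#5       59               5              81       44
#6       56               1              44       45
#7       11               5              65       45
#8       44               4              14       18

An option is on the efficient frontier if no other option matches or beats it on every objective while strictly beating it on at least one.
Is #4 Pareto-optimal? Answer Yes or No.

No

#3 vs #4: tuition 47≤67, duration 2≤5, ranking 62≤100, stipend 43≥41 — #3 is at least as good on every objective and strictly better on at least one, so #3 dominates #4.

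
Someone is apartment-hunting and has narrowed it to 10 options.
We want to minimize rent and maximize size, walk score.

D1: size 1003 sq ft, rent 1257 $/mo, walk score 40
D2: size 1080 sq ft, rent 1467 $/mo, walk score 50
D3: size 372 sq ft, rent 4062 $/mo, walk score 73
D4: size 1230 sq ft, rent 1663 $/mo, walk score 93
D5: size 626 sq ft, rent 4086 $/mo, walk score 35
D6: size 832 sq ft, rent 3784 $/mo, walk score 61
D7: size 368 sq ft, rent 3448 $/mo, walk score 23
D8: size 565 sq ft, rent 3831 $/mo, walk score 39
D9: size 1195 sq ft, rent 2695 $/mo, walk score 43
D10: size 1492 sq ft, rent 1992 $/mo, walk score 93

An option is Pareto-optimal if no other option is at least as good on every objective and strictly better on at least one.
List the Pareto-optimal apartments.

D1: not dominated (best rent).
D2: not dominated.
D3: dominated by D4 (size 1230≥372, rent 1663≤4062, walk score 93≥73).
D4: not dominated.
D5: dominated by D1 (size 1003≥626, rent 1257≤4086, walk score 40≥35).
D6: dominated by D4 (size 1230≥832, rent 1663≤3784, walk score 93≥61).
D7: dominated by D1 (size 1003≥368, rent 1257≤3448, walk score 40≥23).
D8: dominated by D1 (size 1003≥565, rent 1257≤3831, walk score 40≥39).
D9: dominated by D4 (size 1230≥1195, rent 1663≤2695, walk score 93≥43).
D10: not dominated (best size).

D1, D2, D4, D10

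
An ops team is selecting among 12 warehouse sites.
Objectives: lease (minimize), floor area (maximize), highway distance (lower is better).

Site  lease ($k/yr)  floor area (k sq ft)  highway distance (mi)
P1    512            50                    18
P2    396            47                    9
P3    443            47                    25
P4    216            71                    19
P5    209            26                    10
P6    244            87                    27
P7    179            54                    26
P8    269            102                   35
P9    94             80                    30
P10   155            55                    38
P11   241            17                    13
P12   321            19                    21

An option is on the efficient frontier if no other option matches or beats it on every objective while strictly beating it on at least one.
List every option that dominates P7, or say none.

none

P1: worse on lease (512 vs 179).
P2: worse on lease (396 vs 179).
P3: worse on lease (443 vs 179).
P4: worse on lease (216 vs 179).
P5: worse on lease (209 vs 179).
P6: worse on lease (244 vs 179).
P8: worse on lease (269 vs 179).
P9: worse on highway distance (30 vs 26).
P10: worse on highway distance (38 vs 26).
P11: worse on lease (241 vs 179).
P12: worse on lease (321 vs 179).
No option dominates P7.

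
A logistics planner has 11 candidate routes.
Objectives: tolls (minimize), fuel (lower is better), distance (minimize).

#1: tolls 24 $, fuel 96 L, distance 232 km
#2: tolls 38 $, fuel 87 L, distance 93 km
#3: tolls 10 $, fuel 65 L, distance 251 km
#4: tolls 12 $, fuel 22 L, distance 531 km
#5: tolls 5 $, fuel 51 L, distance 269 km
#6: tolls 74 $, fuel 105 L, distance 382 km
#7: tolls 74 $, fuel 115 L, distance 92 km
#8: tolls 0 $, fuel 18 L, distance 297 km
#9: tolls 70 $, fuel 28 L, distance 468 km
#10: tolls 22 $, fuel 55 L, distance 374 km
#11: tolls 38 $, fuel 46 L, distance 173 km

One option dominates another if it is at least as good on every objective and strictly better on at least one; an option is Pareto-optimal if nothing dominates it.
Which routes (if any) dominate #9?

#8: tolls 0≤70, fuel 18≤28, distance 297≤468 — dominates #9.
Others (#1, #2, #3, #4, #5, #6, #7, #10, #11) are each worse than #9 on at least one objective.

#8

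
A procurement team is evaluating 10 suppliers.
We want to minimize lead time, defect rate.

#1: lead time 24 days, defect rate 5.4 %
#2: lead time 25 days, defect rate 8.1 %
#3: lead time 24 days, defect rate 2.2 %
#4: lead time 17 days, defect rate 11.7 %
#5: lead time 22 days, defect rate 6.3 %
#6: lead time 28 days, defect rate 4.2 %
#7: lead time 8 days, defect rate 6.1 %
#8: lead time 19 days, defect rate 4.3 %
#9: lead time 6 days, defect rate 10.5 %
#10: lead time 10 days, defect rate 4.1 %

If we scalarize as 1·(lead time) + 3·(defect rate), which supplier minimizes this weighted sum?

#1: 1·24 + 3·5.4 = 40.2
#2: 1·25 + 3·8.1 = 49.3
#3: 1·24 + 3·2.2 = 30.6
#4: 1·17 + 3·11.7 = 52.1
#5: 1·22 + 3·6.3 = 40.9
#6: 1·28 + 3·4.2 = 40.6
#7: 1·8 + 3·6.1 = 26.3
#8: 1·19 + 3·4.3 = 31.9
#9: 1·6 + 3·10.5 = 37.5
#10: 1·10 + 3·4.1 = 22.3
Lowest: #10 at 22.3.

#10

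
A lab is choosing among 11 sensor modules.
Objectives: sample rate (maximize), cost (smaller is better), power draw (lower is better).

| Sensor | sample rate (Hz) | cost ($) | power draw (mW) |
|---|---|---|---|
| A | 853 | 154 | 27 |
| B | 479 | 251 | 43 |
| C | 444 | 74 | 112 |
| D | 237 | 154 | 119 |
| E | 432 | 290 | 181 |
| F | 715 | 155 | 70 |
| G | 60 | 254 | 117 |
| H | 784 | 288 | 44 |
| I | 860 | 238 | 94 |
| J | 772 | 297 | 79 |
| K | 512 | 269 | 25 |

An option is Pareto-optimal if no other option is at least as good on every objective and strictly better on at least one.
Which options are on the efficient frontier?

A: not dominated.
B: dominated by A (sample rate 853≥479, cost 154≤251, power draw 27≤43).
C: not dominated (best cost).
D: dominated by A (sample rate 853≥237, cost 154≤154, power draw 27≤119).
E: dominated by A (sample rate 853≥432, cost 154≤290, power draw 27≤181).
F: dominated by A (sample rate 853≥715, cost 154≤155, power draw 27≤70).
G: dominated by A (sample rate 853≥60, cost 154≤254, power draw 27≤117).
H: dominated by A (sample rate 853≥784, cost 154≤288, power draw 27≤44).
I: not dominated (best sample rate).
J: dominated by A (sample rate 853≥772, cost 154≤297, power draw 27≤79).
K: not dominated (best power draw).

A, C, I, K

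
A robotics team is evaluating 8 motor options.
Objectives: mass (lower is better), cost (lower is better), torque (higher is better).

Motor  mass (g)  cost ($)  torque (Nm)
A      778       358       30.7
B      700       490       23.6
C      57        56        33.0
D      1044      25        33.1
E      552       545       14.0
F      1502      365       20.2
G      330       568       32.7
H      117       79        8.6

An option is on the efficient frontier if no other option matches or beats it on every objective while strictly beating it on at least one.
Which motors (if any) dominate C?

none

A: worse on mass (778 vs 57).
B: worse on mass (700 vs 57).
D: worse on mass (1044 vs 57).
E: worse on mass (552 vs 57).
F: worse on mass (1502 vs 57).
G: worse on mass (330 vs 57).
H: worse on mass (117 vs 57).
No option dominates C.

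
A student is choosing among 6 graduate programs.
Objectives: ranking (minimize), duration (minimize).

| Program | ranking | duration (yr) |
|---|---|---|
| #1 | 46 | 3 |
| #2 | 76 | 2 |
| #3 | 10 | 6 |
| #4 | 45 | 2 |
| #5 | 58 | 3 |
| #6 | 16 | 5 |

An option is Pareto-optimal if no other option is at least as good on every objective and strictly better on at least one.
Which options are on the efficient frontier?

#1: dominated by #4 (ranking 45≤46, duration 2≤3).
#2: dominated by #4 (ranking 45≤76, duration 2≤2).
#3: not dominated (best ranking).
#4: not dominated.
#5: dominated by #1 (ranking 46≤58, duration 3≤3).
#6: not dominated.

#3, #4, #6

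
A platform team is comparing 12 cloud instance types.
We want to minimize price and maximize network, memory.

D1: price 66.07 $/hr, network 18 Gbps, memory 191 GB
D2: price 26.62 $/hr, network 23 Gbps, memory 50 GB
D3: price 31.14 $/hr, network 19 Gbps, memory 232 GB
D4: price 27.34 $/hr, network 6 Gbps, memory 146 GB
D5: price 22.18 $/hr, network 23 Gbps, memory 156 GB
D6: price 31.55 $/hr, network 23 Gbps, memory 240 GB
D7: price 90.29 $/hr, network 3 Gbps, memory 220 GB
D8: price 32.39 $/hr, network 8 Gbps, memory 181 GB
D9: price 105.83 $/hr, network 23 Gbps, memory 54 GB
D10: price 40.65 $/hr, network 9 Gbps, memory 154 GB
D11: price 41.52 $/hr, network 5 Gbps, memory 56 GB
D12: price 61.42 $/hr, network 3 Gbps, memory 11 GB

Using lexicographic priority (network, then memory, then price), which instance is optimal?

D6

First maximize network: best is 23, kept {D2, D5, D6, D9}.
Then maximize memory: best is 240, kept {D6}.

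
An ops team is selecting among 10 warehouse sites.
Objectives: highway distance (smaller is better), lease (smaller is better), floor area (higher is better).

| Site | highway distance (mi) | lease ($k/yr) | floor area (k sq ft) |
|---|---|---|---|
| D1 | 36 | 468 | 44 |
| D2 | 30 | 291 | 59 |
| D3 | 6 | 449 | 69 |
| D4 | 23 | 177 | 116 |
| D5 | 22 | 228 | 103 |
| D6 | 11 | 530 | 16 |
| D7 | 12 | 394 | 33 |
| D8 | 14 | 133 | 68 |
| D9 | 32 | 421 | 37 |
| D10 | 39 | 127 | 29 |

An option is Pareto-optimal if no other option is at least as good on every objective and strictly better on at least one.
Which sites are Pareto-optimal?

D3, D4, D5, D7, D8, D10

D1: dominated by D2 (highway distance 30≤36, lease 291≤468, floor area 59≥44).
D2: dominated by D4 (highway distance 23≤30, lease 177≤291, floor area 116≥59).
D3: not dominated (best highway distance).
D4: not dominated (best floor area).
D5: not dominated.
D6: dominated by D3 (highway distance 6≤11, lease 449≤530, floor area 69≥16).
D7: not dominated.
D8: not dominated.
D9: dominated by D2 (highway distance 30≤32, lease 291≤421, floor area 59≥37).
D10: not dominated (best lease).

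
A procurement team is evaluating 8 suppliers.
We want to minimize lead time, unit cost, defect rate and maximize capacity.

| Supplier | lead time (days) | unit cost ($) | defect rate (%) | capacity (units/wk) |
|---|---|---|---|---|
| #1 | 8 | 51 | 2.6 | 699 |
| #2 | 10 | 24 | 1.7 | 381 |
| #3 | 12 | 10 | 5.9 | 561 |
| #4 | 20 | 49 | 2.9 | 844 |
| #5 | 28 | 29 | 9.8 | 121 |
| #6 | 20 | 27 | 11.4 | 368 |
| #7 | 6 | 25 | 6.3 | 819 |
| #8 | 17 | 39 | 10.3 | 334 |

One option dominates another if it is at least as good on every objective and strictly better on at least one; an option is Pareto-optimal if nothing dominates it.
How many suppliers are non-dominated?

5

#1: not dominated.
#2: not dominated (best defect rate).
#3: not dominated (best unit cost).
#4: not dominated (best capacity).
#5: dominated by #2 (lead time 10≤28, unit cost 24≤29, defect rate 1.7≤9.8, capacity 381≥121).
#6: dominated by #2 (lead time 10≤20, unit cost 24≤27, defect rate 1.7≤11.4, capacity 381≥368).
#7: not dominated (best lead time).
#8: dominated by #2 (lead time 10≤17, unit cost 24≤39, defect rate 1.7≤10.3, capacity 381≥334).
Pareto-optimal: #1, #2, #3, #4, #7 → 5.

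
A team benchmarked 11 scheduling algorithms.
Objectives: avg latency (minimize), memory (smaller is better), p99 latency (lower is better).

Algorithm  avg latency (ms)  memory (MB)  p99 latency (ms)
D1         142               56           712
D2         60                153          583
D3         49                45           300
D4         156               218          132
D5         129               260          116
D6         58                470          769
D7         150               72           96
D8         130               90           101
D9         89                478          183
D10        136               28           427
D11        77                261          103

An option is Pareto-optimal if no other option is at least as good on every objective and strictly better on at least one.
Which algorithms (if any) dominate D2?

D3

D3: avg latency 49≤60, memory 45≤153, p99 latency 300≤583 — dominates D2.
Others (D1, D4, D5, D6, D7, D8, D9, D10, D11) are each worse than D2 on at least one objective.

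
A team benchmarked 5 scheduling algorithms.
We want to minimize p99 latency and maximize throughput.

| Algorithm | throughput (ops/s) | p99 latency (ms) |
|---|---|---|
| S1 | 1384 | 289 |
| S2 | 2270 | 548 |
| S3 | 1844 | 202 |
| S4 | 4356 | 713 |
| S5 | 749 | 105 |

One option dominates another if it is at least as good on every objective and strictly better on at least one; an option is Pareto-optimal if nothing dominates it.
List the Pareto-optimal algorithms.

S1: dominated by S3 (throughput 1844≥1384, p99 latency 202≤289).
S2: not dominated.
S3: not dominated.
S4: not dominated (best throughput).
S5: not dominated (best p99 latency).

S2, S3, S4, S5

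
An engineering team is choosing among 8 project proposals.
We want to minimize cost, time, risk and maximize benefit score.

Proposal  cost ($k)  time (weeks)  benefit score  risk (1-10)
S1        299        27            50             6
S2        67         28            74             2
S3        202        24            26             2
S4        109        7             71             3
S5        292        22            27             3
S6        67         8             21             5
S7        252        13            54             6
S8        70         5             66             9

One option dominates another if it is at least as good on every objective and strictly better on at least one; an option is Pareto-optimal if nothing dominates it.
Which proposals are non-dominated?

S1: dominated by S4 (cost 109≤299, time 7≤27, benefit score 71≥50, risk 3≤6).
S2: not dominated (best benefit score).
S3: not dominated.
S4: not dominated.
S5: dominated by S4 (cost 109≤292, time 7≤22, benefit score 71≥27, risk 3≤3).
S6: not dominated.
S7: dominated by S4 (cost 109≤252, time 7≤13, benefit score 71≥54, risk 3≤6).
S8: not dominated (best time).

S2, S3, S4, S6, S8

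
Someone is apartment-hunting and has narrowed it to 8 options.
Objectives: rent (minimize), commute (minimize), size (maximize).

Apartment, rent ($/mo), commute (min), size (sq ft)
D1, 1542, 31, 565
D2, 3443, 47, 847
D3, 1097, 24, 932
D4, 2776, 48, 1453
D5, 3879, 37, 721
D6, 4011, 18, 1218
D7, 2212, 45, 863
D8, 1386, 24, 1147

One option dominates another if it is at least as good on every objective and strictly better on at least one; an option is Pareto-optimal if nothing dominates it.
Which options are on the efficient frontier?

D1: dominated by D3 (rent 1097≤1542, commute 24≤31, size 932≥565).
D2: dominated by D3 (rent 1097≤3443, commute 24≤47, size 932≥847).
D3: not dominated (best rent).
D4: not dominated (best size).
D5: dominated by D3 (rent 1097≤3879, commute 24≤37, size 932≥721).
D6: not dominated (best commute).
D7: dominated by D3 (rent 1097≤2212, commute 24≤45, size 932≥863).
D8: not dominated.

D3, D4, D6, D8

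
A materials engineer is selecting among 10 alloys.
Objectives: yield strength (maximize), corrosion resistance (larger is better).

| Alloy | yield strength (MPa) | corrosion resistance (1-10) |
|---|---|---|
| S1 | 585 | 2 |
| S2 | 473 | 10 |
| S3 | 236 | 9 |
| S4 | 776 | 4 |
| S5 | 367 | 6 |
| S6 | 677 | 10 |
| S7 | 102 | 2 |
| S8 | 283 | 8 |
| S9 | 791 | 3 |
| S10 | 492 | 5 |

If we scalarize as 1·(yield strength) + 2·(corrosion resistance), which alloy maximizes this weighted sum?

S1: 1·585 + 2·2 = 589
S2: 1·473 + 2·10 = 493
S3: 1·236 + 2·9 = 254
S4: 1·776 + 2·4 = 784
S5: 1·367 + 2·6 = 379
S6: 1·677 + 2·10 = 697
S7: 1·102 + 2·2 = 106
S8: 1·283 + 2·8 = 299
S9: 1·791 + 2·3 = 797
S10: 1·492 + 2·5 = 502
Highest: S9 at 797.

S9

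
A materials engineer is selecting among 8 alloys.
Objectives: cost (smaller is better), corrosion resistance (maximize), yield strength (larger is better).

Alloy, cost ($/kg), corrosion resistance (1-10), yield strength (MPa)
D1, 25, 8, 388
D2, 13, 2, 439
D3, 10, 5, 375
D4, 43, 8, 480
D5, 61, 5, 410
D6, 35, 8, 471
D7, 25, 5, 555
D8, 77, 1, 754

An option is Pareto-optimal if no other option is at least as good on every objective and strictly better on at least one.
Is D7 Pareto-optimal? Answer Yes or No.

Yes

D1: worse on yield strength (388 vs 555).
D2: worse on corrosion resistance (2 vs 5).
D3: worse on yield strength (375 vs 555).
D4: worse on cost (43 vs 25).
D5: worse on cost (61 vs 25).
D6: worse on cost (35 vs 25).
D8: worse on cost (77 vs 25).
No option is at least as good as D7 on every objective and strictly better on one.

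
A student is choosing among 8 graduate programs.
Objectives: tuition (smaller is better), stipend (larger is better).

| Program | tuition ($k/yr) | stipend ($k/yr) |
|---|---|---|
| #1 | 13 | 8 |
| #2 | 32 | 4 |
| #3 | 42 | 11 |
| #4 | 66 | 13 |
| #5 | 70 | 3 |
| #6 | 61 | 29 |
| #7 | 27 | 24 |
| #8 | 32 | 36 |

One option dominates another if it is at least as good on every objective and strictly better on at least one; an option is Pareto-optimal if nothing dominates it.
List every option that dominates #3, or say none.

#7: tuition 27≤42, stipend 24≥11 — dominates #3.
#8: tuition 32≤42, stipend 36≥11 — dominates #3.
Others (#1, #2, #4, #5, #6) are each worse than #3 on at least one objective.

#7, #8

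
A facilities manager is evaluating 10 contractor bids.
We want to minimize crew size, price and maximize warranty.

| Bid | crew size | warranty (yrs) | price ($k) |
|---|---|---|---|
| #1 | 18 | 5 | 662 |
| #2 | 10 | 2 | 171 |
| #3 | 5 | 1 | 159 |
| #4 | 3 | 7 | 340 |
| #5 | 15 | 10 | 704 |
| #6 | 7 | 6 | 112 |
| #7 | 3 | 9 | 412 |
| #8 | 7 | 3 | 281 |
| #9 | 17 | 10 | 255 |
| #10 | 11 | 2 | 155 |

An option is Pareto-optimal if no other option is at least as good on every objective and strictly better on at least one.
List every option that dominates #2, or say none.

#6: crew size 7≤10, warranty 6≥2, price 112≤171 — dominates #2.
Others (#1, #3, #4, #5, #7, #8, #9, #10) are each worse than #2 on at least one objective.

#6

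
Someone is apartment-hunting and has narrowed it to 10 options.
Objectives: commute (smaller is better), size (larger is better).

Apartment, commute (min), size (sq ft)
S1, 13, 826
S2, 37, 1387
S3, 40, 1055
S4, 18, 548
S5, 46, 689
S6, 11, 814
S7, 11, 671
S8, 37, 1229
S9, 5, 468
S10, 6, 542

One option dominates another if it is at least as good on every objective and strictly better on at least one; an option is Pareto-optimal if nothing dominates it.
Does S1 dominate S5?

Yes

S1 vs S5: commute 13≤46, size 826≥689 — S1 is at least as good on every objective with at least one strict improvement.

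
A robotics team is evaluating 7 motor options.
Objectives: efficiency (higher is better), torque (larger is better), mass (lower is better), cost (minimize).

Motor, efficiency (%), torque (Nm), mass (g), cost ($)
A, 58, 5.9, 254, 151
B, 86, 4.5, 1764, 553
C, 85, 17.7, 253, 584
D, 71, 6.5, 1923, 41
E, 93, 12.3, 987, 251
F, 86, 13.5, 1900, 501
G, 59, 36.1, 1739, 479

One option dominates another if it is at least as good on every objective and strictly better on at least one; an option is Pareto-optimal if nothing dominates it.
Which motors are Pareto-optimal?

A: not dominated.
B: dominated by E (efficiency 93≥86, torque 12.3≥4.5, mass 987≤1764, cost 251≤553).
C: not dominated (best mass).
D: not dominated (best cost).
E: not dominated (best efficiency).
F: not dominated.
G: not dominated (best torque).

A, C, D, E, F, G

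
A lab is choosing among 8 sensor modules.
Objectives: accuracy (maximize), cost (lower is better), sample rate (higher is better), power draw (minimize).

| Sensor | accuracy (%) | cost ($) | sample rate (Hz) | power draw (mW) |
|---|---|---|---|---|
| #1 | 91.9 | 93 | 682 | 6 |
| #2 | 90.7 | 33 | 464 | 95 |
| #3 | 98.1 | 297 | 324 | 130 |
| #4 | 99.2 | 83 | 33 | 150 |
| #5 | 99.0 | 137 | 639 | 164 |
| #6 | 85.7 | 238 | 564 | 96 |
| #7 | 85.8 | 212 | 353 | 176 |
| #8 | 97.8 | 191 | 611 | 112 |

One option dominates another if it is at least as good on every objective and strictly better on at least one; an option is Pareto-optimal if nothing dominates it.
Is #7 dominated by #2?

#2 vs #7: accuracy 90.7≥85.8, cost 33≤212, sample rate 464≥353, power draw 95≤176 — #2 is at least as good on every objective with at least one strict improvement.

Yes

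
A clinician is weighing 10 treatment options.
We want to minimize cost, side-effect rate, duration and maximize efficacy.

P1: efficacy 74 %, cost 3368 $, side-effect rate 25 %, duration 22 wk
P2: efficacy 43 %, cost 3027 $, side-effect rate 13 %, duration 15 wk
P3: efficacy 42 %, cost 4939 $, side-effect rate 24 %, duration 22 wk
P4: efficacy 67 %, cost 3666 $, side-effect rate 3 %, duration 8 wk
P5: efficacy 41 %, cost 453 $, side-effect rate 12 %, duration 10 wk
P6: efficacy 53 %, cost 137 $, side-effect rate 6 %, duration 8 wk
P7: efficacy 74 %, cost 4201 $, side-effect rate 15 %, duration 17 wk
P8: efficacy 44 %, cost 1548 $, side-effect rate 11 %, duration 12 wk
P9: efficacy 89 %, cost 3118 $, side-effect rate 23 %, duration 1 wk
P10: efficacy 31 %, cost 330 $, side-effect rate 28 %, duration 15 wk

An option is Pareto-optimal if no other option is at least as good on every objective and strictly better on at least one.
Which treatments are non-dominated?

P4, P6, P7, P9

P1: dominated by P9 (efficacy 89≥74, cost 3118≤3368, side-effect rate 23≤25, duration 1≤22).
P2: dominated by P6 (efficacy 53≥43, cost 137≤3027, side-effect rate 6≤13, duration 8≤15).
P3: dominated by P2 (efficacy 43≥42, cost 3027≤4939, side-effect rate 13≤24, duration 15≤22).
P4: not dominated (best side-effect rate).
P5: dominated by P6 (efficacy 53≥41, cost 137≤453, side-effect rate 6≤12, duration 8≤10).
P6: not dominated (best cost).
P7: not dominated.
P8: dominated by P6 (efficacy 53≥44, cost 137≤1548, side-effect rate 6≤11, duration 8≤12).
P9: not dominated (best efficacy).
P10: dominated by P6 (efficacy 53≥31, cost 137≤330, side-effect rate 6≤28, duration 8≤15).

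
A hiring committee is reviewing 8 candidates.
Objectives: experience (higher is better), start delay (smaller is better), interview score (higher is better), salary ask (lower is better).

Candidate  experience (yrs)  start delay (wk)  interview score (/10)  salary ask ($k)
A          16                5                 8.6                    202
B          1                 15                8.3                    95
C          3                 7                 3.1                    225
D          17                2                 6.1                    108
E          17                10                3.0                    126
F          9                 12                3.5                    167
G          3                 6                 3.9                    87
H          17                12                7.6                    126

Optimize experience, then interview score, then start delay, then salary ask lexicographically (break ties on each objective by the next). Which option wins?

First maximize experience: best is 17, kept {D, E, H}.
Then maximize interview score: best is 7.6, kept {H}.

H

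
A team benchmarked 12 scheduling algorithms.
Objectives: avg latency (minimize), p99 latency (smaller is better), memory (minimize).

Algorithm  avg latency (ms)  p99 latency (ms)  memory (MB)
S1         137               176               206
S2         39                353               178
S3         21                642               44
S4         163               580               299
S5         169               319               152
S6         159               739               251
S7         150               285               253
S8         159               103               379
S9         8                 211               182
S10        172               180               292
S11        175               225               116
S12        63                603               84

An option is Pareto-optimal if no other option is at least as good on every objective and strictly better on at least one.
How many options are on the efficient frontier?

8

S1: not dominated.
S2: not dominated.
S3: not dominated (best memory).
S4: dominated by S1 (avg latency 137≤163, p99 latency 176≤580, memory 206≤299).
S5: not dominated.
S6: dominated by S1 (avg latency 137≤159, p99 latency 176≤739, memory 206≤251).
S7: dominated by S1 (avg latency 137≤150, p99 latency 176≤285, memory 206≤253).
S8: not dominated (best p99 latency).
S9: not dominated (best avg latency).
S10: dominated by S1 (avg latency 137≤172, p99 latency 176≤180, memory 206≤292).
S11: not dominated.
S12: not dominated.
Pareto-optimal: S1, S2, S3, S5, S8, S9, S11, S12 → 8.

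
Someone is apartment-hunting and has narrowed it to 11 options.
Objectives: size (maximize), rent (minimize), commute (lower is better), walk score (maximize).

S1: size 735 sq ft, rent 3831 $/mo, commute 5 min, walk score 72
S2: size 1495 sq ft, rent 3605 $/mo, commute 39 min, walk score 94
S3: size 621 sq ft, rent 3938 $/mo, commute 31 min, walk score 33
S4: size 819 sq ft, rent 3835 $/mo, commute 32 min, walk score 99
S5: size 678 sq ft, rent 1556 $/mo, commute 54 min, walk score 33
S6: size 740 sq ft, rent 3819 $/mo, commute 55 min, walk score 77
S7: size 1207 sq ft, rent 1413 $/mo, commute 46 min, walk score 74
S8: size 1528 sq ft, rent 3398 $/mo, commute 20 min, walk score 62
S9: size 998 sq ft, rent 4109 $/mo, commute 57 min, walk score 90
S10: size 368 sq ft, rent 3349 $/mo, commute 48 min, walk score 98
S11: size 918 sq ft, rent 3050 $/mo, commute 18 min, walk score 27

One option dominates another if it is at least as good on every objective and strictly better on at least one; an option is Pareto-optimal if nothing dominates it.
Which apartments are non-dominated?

S1, S2, S4, S7, S8, S10, S11

S1: not dominated (best commute).
S2: not dominated.
S3: dominated by S1 (size 735≥621, rent 3831≤3938, commute 5≤31, walk score 72≥33).
S4: not dominated (best walk score).
S5: dominated by S7 (size 1207≥678, rent 1413≤1556, commute 46≤54, walk score 74≥33).
S6: dominated by S2 (size 1495≥740, rent 3605≤3819, commute 39≤55, walk score 94≥77).
S7: not dominated (best rent).
S8: not dominated (best size).
S9: dominated by S2 (size 1495≥998, rent 3605≤4109, commute 39≤57, walk score 94≥90).
S10: not dominated.
S11: not dominated.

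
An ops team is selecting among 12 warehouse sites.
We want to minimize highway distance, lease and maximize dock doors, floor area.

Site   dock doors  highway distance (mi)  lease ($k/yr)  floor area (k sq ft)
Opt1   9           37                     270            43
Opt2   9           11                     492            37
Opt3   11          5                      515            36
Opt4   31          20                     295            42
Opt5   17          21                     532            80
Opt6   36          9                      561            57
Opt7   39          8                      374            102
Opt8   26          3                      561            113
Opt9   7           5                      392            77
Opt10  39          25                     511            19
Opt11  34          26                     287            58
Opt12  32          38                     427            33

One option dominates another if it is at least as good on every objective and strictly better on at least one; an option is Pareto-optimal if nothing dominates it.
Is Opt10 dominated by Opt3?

No

Opt3 vs Opt10: Opt3 is worse on dock doors (11 vs 39), so it does not dominate Opt10.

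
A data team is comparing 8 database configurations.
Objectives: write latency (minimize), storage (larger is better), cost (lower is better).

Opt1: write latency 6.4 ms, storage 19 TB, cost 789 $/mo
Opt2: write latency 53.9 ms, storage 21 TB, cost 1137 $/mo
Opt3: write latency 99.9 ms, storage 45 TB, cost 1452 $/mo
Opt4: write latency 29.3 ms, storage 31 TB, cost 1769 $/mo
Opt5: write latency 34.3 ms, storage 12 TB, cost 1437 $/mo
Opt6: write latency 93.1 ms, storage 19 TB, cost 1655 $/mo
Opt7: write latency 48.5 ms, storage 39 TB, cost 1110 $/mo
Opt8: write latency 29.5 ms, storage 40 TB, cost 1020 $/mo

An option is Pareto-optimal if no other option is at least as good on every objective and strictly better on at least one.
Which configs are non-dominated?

Opt1, Opt3, Opt4, Opt8

Opt1: not dominated (best write latency).
Opt2: dominated by Opt7 (write latency 48.5≤53.9, storage 39≥21, cost 1110≤1137).
Opt3: not dominated (best storage).
Opt4: not dominated.
Opt5: dominated by Opt1 (write latency 6.4≤34.3, storage 19≥12, cost 789≤1437).
Opt6: dominated by Opt1 (write latency 6.4≤93.1, storage 19≥19, cost 789≤1655).
Opt7: dominated by Opt8 (write latency 29.5≤48.5, storage 40≥39, cost 1020≤1110).
Opt8: not dominated.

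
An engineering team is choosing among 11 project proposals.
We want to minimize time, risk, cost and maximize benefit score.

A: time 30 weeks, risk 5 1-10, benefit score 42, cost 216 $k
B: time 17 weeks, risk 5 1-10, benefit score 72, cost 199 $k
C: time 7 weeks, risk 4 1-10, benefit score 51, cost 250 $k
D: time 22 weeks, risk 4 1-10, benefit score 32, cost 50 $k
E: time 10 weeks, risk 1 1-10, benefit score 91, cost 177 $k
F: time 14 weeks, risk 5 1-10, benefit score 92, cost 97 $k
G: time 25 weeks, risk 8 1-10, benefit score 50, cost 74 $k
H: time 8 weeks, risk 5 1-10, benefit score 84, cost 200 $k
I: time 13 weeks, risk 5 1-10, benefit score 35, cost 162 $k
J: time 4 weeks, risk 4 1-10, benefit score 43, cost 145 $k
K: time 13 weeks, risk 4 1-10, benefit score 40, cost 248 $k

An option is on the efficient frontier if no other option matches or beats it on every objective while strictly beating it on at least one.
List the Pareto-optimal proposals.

C, D, E, F, G, H, J

A: dominated by B (time 17≤30, risk 5≤5, benefit score 72≥42, cost 199≤216).
B: dominated by E (time 10≤17, risk 1≤5, benefit score 91≥72, cost 177≤199).
C: not dominated.
D: not dominated (best cost).
E: not dominated (best risk).
F: not dominated (best benefit score).
G: not dominated.
H: not dominated.
I: dominated by J (time 4≤13, risk 4≤5, benefit score 43≥35, cost 145≤162).
J: not dominated (best time).
K: dominated by E (time 10≤13, risk 1≤4, benefit score 91≥40, cost 177≤248).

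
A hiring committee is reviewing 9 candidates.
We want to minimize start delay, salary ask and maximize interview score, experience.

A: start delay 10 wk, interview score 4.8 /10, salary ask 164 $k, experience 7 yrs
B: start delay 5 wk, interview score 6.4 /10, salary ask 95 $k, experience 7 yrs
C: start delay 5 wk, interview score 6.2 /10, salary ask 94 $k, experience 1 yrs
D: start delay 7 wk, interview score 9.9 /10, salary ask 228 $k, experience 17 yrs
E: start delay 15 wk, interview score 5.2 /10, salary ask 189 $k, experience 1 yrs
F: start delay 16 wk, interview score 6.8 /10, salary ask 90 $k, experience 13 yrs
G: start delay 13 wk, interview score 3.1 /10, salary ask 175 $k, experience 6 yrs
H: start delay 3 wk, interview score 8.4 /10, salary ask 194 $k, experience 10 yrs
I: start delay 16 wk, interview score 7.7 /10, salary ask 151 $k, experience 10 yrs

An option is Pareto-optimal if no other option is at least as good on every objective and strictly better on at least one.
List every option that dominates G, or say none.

A: start delay 10≤13, interview score 4.8≥3.1, salary ask 164≤175, experience 7≥6 — dominates G.
B: start delay 5≤13, interview score 6.4≥3.1, salary ask 95≤175, experience 7≥6 — dominates G.
Others (C, D, E, F, H, I) are each worse than G on at least one objective.

A, B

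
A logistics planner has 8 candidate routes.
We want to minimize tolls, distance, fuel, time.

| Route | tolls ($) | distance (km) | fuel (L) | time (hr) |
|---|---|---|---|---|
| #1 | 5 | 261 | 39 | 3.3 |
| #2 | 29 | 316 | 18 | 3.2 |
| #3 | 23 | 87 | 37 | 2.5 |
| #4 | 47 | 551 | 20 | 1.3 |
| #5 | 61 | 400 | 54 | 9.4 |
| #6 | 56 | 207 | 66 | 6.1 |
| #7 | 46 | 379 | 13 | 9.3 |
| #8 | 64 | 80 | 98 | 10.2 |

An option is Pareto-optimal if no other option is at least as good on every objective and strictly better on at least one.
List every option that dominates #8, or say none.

none

#1: worse on distance (261 vs 80).
#2: worse on distance (316 vs 80).
#3: worse on distance (87 vs 80).
#4: worse on distance (551 vs 80).
#5: worse on distance (400 vs 80).
#6: worse on distance (207 vs 80).
#7: worse on distance (379 vs 80).
No option dominates #8.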